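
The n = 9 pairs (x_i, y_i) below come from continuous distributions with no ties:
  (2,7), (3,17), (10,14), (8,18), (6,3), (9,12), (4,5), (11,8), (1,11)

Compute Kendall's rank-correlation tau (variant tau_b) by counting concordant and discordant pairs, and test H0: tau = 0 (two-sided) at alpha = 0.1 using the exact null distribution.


Step 1: Enumerate the 36 unordered pairs (i,j) with i<j and classify each by sign(x_j-x_i) * sign(y_j-y_i).
  (1,2):dx=+1,dy=+10->C; (1,3):dx=+8,dy=+7->C; (1,4):dx=+6,dy=+11->C; (1,5):dx=+4,dy=-4->D
  (1,6):dx=+7,dy=+5->C; (1,7):dx=+2,dy=-2->D; (1,8):dx=+9,dy=+1->C; (1,9):dx=-1,dy=+4->D
  (2,3):dx=+7,dy=-3->D; (2,4):dx=+5,dy=+1->C; (2,5):dx=+3,dy=-14->D; (2,6):dx=+6,dy=-5->D
  (2,7):dx=+1,dy=-12->D; (2,8):dx=+8,dy=-9->D; (2,9):dx=-2,dy=-6->C; (3,4):dx=-2,dy=+4->D
  (3,5):dx=-4,dy=-11->C; (3,6):dx=-1,dy=-2->C; (3,7):dx=-6,dy=-9->C; (3,8):dx=+1,dy=-6->D
  (3,9):dx=-9,dy=-3->C; (4,5):dx=-2,dy=-15->C; (4,6):dx=+1,dy=-6->D; (4,7):dx=-4,dy=-13->C
  (4,8):dx=+3,dy=-10->D; (4,9):dx=-7,dy=-7->C; (5,6):dx=+3,dy=+9->C; (5,7):dx=-2,dy=+2->D
  (5,8):dx=+5,dy=+5->C; (5,9):dx=-5,dy=+8->D; (6,7):dx=-5,dy=-7->C; (6,8):dx=+2,dy=-4->D
  (6,9):dx=-8,dy=-1->C; (7,8):dx=+7,dy=+3->C; (7,9):dx=-3,dy=+6->D; (8,9):dx=-10,dy=+3->D
Step 2: C = 19, D = 17, total pairs = 36.
Step 3: tau = (C - D)/(n(n-1)/2) = (19 - 17)/36 = 0.055556.
Step 4: Exact two-sided p-value (enumerate n! = 362880 permutations of y under H0): p = 0.919455.
Step 5: alpha = 0.1. fail to reject H0.

tau_b = 0.0556 (C=19, D=17), p = 0.919455, fail to reject H0.


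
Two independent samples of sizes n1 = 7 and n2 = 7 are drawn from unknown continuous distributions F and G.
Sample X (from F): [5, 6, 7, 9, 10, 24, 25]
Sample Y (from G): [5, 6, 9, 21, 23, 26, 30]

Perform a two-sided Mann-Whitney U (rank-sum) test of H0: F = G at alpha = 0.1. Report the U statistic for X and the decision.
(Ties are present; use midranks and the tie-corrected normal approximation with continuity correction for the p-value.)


Step 1: Combine and sort all 14 observations; assign midranks.
sorted (value, group): (5,X), (5,Y), (6,X), (6,Y), (7,X), (9,X), (9,Y), (10,X), (21,Y), (23,Y), (24,X), (25,X), (26,Y), (30,Y)
ranks: 5->1.5, 5->1.5, 6->3.5, 6->3.5, 7->5, 9->6.5, 9->6.5, 10->8, 21->9, 23->10, 24->11, 25->12, 26->13, 30->14
Step 2: Rank sum for X: R1 = 1.5 + 3.5 + 5 + 6.5 + 8 + 11 + 12 = 47.5.
Step 3: U_X = R1 - n1(n1+1)/2 = 47.5 - 7*8/2 = 47.5 - 28 = 19.5.
       U_Y = n1*n2 - U_X = 49 - 19.5 = 29.5.
Step 4: Ties are present, so use the tie-corrected normal approximation (with continuity correction) for the p-value.
Step 5: p-value = 0.564011; compare to alpha = 0.1. fail to reject H0.

U_X = 19.5, p = 0.564011, fail to reject H0 at alpha = 0.1.


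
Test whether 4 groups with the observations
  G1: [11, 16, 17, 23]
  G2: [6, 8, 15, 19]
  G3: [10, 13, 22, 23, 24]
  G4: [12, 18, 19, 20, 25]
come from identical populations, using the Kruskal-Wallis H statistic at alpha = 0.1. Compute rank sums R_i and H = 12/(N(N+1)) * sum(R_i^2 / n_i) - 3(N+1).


Step 1: Combine all N = 18 observations and assign midranks.
sorted (value, group, rank): (6,G2,1), (8,G2,2), (10,G3,3), (11,G1,4), (12,G4,5), (13,G3,6), (15,G2,7), (16,G1,8), (17,G1,9), (18,G4,10), (19,G2,11.5), (19,G4,11.5), (20,G4,13), (22,G3,14), (23,G1,15.5), (23,G3,15.5), (24,G3,17), (25,G4,18)
Step 2: Sum ranks within each group.
R_1 = 36.5 (n_1 = 4)
R_2 = 21.5 (n_2 = 4)
R_3 = 55.5 (n_3 = 5)
R_4 = 57.5 (n_4 = 5)
Step 3: H = 12/(N(N+1)) * sum(R_i^2/n_i) - 3(N+1)
     = 12/(18*19) * (36.5^2/4 + 21.5^2/4 + 55.5^2/5 + 57.5^2/5) - 3*19
     = 0.035088 * 1725.92 - 57
     = 3.558772.
Step 4: Ties present; correction factor C = 1 - 12/(18^3 - 18) = 0.997936. Corrected H = 3.558772 / 0.997936 = 3.566132.
Step 5: Under H0, H ~ chi^2(3); p-value = 0.312286.
Step 6: alpha = 0.1. fail to reject H0.

H = 3.5661, df = 3, p = 0.312286, fail to reject H0.


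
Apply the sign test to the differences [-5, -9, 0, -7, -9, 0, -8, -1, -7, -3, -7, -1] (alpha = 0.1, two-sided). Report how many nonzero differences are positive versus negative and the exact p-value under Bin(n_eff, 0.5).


Step 1: Discard zero differences. Original n = 12; n_eff = number of nonzero differences = 10.
Nonzero differences (with sign): -5, -9, -7, -9, -8, -1, -7, -3, -7, -1
Step 2: Count signs: positive = 0, negative = 10.
Step 3: Under H0: P(positive) = 0.5, so the number of positives S ~ Bin(10, 0.5).
Step 4: Two-sided exact p-value = sum of Bin(10,0.5) probabilities at or below the observed probability = 0.001953.
Step 5: alpha = 0.1. reject H0.

n_eff = 10, pos = 0, neg = 10, p = 0.001953, reject H0.


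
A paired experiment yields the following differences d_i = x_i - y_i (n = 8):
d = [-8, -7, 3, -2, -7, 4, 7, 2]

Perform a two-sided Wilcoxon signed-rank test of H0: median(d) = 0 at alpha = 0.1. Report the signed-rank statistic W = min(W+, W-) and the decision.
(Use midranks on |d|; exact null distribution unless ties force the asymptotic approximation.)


Step 1: Drop any zero differences (none here) and take |d_i|.
|d| = [8, 7, 3, 2, 7, 4, 7, 2]
Step 2: Midrank |d_i| (ties get averaged ranks).
ranks: |8|->8, |7|->6, |3|->3, |2|->1.5, |7|->6, |4|->4, |7|->6, |2|->1.5
Step 3: Attach original signs; sum ranks with positive sign and with negative sign.
W+ = 3 + 4 + 6 + 1.5 = 14.5
W- = 8 + 6 + 1.5 + 6 = 21.5
(Check: W+ + W- = 36 should equal n(n+1)/2 = 36.)
Step 4: Test statistic W = min(W+, W-) = 14.5.
Step 5: Ties in |d|, so use the tie-corrected normal approximation.
        E[W] = n(n+1)/4 = 8*9/4 = 18.
        Tie groups: |d|=2 (t=2), |d|=7 (t=3); sum(t^3 - t) = 30.
        Var[W] = n(n+1)(2n+1)/24 - sum(t^3-t)/48 = 1224/24 - 30/48 = 50.375.
        z = (W - E[W]) / sqrt(Var[W]) = (14.5 - 18) / 7.0975 = -0.4931.
        Two-sided p = 2*Phi(z) = 0.621921.
Step 6: alpha = 0.1. fail to reject H0.

W+ = 14.5, W- = 21.5, W = min = 14.5, p = 0.621921, fail to reject H0.


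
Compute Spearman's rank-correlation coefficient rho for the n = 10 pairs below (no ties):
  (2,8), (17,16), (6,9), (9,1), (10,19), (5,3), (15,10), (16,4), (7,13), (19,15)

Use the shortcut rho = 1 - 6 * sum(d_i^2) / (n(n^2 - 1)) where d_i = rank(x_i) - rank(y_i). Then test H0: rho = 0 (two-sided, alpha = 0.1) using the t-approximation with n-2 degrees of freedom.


Step 1: Rank x and y separately (midranks; no ties here).
rank(x): 2->1, 17->9, 6->3, 9->5, 10->6, 5->2, 15->7, 16->8, 7->4, 19->10
rank(y): 8->4, 16->9, 9->5, 1->1, 19->10, 3->2, 10->6, 4->3, 13->7, 15->8
Step 2: d_i = R_x(i) - R_y(i); compute d_i^2.
  (1-4)^2=9, (9-9)^2=0, (3-5)^2=4, (5-1)^2=16, (6-10)^2=16, (2-2)^2=0, (7-6)^2=1, (8-3)^2=25, (4-7)^2=9, (10-8)^2=4
sum(d^2) = 84.
Step 3: rho = 1 - 6*84 / (10*(10^2 - 1)) = 1 - 504/990 = 0.490909.
Step 4: Under H0, t = rho * sqrt((n-2)/(1-rho^2)) = 1.5938 ~ t(8).
Step 5: Two-sided p-value from the t-distribution with 8 df = 0.149656.
Step 6: alpha = 0.1. fail to reject H0.

rho = 0.4909, p = 0.149656, fail to reject H0 at alpha = 0.1.


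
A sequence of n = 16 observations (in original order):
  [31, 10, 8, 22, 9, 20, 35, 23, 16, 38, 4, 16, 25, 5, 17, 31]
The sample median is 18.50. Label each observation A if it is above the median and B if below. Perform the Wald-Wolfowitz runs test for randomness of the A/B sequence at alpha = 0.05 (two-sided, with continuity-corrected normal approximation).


Step 1: Compute median = 18.50; label A = above, B = below.
Labels in order: ABBABAAABABBABBA  (n_A = 8, n_B = 8)
Step 2: Count runs R = 11.
Step 3: Under H0 (random ordering), E[R] = 2*n_A*n_B/(n_A+n_B) + 1 = 2*8*8/16 + 1 = 9.0000.
        Var[R] = 2*n_A*n_B*(2*n_A*n_B - n_A - n_B) / ((n_A+n_B)^2 * (n_A+n_B-1)) = 14336/3840 = 3.7333.
        SD[R] = 1.9322.
Step 4: Continuity-corrected z = (R - 0.5 - E[R]) / SD[R] = (11 - 0.5 - 9.0000) / 1.9322 = 0.7763.
Step 5: Two-sided p-value via normal approximation = 2*(1 - Phi(|z|)) = 0.437558.
Step 6: alpha = 0.05. fail to reject H0.

R = 11, z = 0.7763, p = 0.437558, fail to reject H0.


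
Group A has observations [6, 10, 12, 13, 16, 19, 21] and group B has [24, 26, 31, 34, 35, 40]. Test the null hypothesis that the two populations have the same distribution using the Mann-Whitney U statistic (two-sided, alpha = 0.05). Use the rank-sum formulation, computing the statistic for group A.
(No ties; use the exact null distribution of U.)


Step 1: Combine and sort all 13 observations; assign midranks.
sorted (value, group): (6,X), (10,X), (12,X), (13,X), (16,X), (19,X), (21,X), (24,Y), (26,Y), (31,Y), (34,Y), (35,Y), (40,Y)
ranks: 6->1, 10->2, 12->3, 13->4, 16->5, 19->6, 21->7, 24->8, 26->9, 31->10, 34->11, 35->12, 40->13
Step 2: Rank sum for X: R1 = 1 + 2 + 3 + 4 + 5 + 6 + 7 = 28.
Step 3: U_X = R1 - n1(n1+1)/2 = 28 - 7*8/2 = 28 - 28 = 0.
       U_Y = n1*n2 - U_X = 42 - 0 = 42.
Step 4: No ties, so the exact null distribution of U (based on enumerating the C(13,7) = 1716 equally likely rank assignments) gives the two-sided p-value.
Step 5: p-value = 0.001166; compare to alpha = 0.05. reject H0.

U_X = 0, p = 0.001166, reject H0 at alpha = 0.05.


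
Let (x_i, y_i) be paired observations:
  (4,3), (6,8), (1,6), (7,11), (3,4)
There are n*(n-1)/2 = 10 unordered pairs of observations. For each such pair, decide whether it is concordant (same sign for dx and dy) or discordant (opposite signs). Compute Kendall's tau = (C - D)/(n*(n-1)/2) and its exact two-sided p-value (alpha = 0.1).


Step 1: Enumerate the 10 unordered pairs (i,j) with i<j and classify each by sign(x_j-x_i) * sign(y_j-y_i).
  (1,2):dx=+2,dy=+5->C; (1,3):dx=-3,dy=+3->D; (1,4):dx=+3,dy=+8->C; (1,5):dx=-1,dy=+1->D
  (2,3):dx=-5,dy=-2->C; (2,4):dx=+1,dy=+3->C; (2,5):dx=-3,dy=-4->C; (3,4):dx=+6,dy=+5->C
  (3,5):dx=+2,dy=-2->D; (4,5):dx=-4,dy=-7->C
Step 2: C = 7, D = 3, total pairs = 10.
Step 3: tau = (C - D)/(n(n-1)/2) = (7 - 3)/10 = 0.400000.
Step 4: Exact two-sided p-value (enumerate n! = 120 permutations of y under H0): p = 0.483333.
Step 5: alpha = 0.1. fail to reject H0.

tau_b = 0.4000 (C=7, D=3), p = 0.483333, fail to reject H0.


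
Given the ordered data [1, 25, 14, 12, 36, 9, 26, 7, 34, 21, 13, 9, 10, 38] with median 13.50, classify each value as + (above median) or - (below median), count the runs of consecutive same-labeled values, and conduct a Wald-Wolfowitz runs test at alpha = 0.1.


Step 1: Compute median = 13.50; label A = above, B = below.
Labels in order: BAABABABAABBBA  (n_A = 7, n_B = 7)
Step 2: Count runs R = 10.
Step 3: Under H0 (random ordering), E[R] = 2*n_A*n_B/(n_A+n_B) + 1 = 2*7*7/14 + 1 = 8.0000.
        Var[R] = 2*n_A*n_B*(2*n_A*n_B - n_A - n_B) / ((n_A+n_B)^2 * (n_A+n_B-1)) = 8232/2548 = 3.2308.
        SD[R] = 1.7974.
Step 4: Continuity-corrected z = (R - 0.5 - E[R]) / SD[R] = (10 - 0.5 - 8.0000) / 1.7974 = 0.8345.
Step 5: Two-sided p-value via normal approximation = 2*(1 - Phi(|z|)) = 0.403986.
Step 6: alpha = 0.1. fail to reject H0.

R = 10, z = 0.8345, p = 0.403986, fail to reject H0.


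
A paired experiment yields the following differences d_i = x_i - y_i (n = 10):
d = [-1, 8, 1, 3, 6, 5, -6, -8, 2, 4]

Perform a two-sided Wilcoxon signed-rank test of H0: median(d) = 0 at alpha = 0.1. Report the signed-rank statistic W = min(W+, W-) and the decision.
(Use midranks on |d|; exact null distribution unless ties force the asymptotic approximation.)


Step 1: Drop any zero differences (none here) and take |d_i|.
|d| = [1, 8, 1, 3, 6, 5, 6, 8, 2, 4]
Step 2: Midrank |d_i| (ties get averaged ranks).
ranks: |1|->1.5, |8|->9.5, |1|->1.5, |3|->4, |6|->7.5, |5|->6, |6|->7.5, |8|->9.5, |2|->3, |4|->5
Step 3: Attach original signs; sum ranks with positive sign and with negative sign.
W+ = 9.5 + 1.5 + 4 + 7.5 + 6 + 3 + 5 = 36.5
W- = 1.5 + 7.5 + 9.5 = 18.5
(Check: W+ + W- = 55 should equal n(n+1)/2 = 55.)
Step 4: Test statistic W = min(W+, W-) = 18.5.
Step 5: Ties in |d|, so use the tie-corrected normal approximation.
        E[W] = n(n+1)/4 = 10*11/4 = 27.5.
        Tie groups: |d|=1 (t=2), |d|=6 (t=2), |d|=8 (t=2); sum(t^3 - t) = 18.
        Var[W] = n(n+1)(2n+1)/24 - sum(t^3-t)/48 = 2310/24 - 18/48 = 95.875.
        z = (W - E[W]) / sqrt(Var[W]) = (18.5 - 27.5) / 9.7916 = -0.9192.
        Two-sided p = 2*Phi(z) = 0.358013.
Step 6: alpha = 0.1. fail to reject H0.

W+ = 36.5, W- = 18.5, W = min = 18.5, p = 0.358013, fail to reject H0.


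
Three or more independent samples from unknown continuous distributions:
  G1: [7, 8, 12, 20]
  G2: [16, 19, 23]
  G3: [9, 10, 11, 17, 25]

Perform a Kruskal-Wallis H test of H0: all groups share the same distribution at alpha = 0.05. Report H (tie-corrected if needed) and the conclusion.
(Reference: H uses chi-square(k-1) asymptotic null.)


Step 1: Combine all N = 12 observations and assign midranks.
sorted (value, group, rank): (7,G1,1), (8,G1,2), (9,G3,3), (10,G3,4), (11,G3,5), (12,G1,6), (16,G2,7), (17,G3,8), (19,G2,9), (20,G1,10), (23,G2,11), (25,G3,12)
Step 2: Sum ranks within each group.
R_1 = 19 (n_1 = 4)
R_2 = 27 (n_2 = 3)
R_3 = 32 (n_3 = 5)
Step 3: H = 12/(N(N+1)) * sum(R_i^2/n_i) - 3(N+1)
     = 12/(12*13) * (19^2/4 + 27^2/3 + 32^2/5) - 3*13
     = 0.076923 * 538.05 - 39
     = 2.388462.
Step 4: No ties, so H is used without correction.
Step 5: Under H0, H ~ chi^2(2); p-value = 0.302937.
Step 6: alpha = 0.05. fail to reject H0.

H = 2.3885, df = 2, p = 0.302937, fail to reject H0.


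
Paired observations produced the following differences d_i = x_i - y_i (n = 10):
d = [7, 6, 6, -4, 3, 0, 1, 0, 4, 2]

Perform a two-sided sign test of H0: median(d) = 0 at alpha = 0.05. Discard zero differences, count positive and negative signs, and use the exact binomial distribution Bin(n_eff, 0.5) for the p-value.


Step 1: Discard zero differences. Original n = 10; n_eff = number of nonzero differences = 8.
Nonzero differences (with sign): +7, +6, +6, -4, +3, +1, +4, +2
Step 2: Count signs: positive = 7, negative = 1.
Step 3: Under H0: P(positive) = 0.5, so the number of positives S ~ Bin(8, 0.5).
Step 4: Two-sided exact p-value = sum of Bin(8,0.5) probabilities at or below the observed probability = 0.070312.
Step 5: alpha = 0.05. fail to reject H0.

n_eff = 8, pos = 7, neg = 1, p = 0.070312, fail to reject H0.


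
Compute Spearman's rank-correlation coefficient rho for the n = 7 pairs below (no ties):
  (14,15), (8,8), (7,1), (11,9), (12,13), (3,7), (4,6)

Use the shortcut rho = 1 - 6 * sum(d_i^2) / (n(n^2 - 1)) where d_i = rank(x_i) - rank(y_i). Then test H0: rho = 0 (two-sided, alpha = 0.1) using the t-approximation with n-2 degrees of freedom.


Step 1: Rank x and y separately (midranks; no ties here).
rank(x): 14->7, 8->4, 7->3, 11->5, 12->6, 3->1, 4->2
rank(y): 15->7, 8->4, 1->1, 9->5, 13->6, 7->3, 6->2
Step 2: d_i = R_x(i) - R_y(i); compute d_i^2.
  (7-7)^2=0, (4-4)^2=0, (3-1)^2=4, (5-5)^2=0, (6-6)^2=0, (1-3)^2=4, (2-2)^2=0
sum(d^2) = 8.
Step 3: rho = 1 - 6*8 / (7*(7^2 - 1)) = 1 - 48/336 = 0.857143.
Step 4: Under H0, t = rho * sqrt((n-2)/(1-rho^2)) = 3.7210 ~ t(5).
Step 5: Two-sided p-value from the t-distribution with 5 df = 0.013697.
Step 6: alpha = 0.1. reject H0.

rho = 0.8571, p = 0.013697, reject H0 at alpha = 0.1.


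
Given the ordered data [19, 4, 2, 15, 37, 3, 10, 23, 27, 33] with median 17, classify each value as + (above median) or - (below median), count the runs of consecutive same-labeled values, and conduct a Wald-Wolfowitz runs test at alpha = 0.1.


Step 1: Compute median = 17; label A = above, B = below.
Labels in order: ABBBABBAAA  (n_A = 5, n_B = 5)
Step 2: Count runs R = 5.
Step 3: Under H0 (random ordering), E[R] = 2*n_A*n_B/(n_A+n_B) + 1 = 2*5*5/10 + 1 = 6.0000.
        Var[R] = 2*n_A*n_B*(2*n_A*n_B - n_A - n_B) / ((n_A+n_B)^2 * (n_A+n_B-1)) = 2000/900 = 2.2222.
        SD[R] = 1.4907.
Step 4: Continuity-corrected z = (R + 0.5 - E[R]) / SD[R] = (5 + 0.5 - 6.0000) / 1.4907 = -0.3354.
Step 5: Two-sided p-value via normal approximation = 2*(1 - Phi(|z|)) = 0.737316.
Step 6: alpha = 0.1. fail to reject H0.

R = 5, z = -0.3354, p = 0.737316, fail to reject H0.


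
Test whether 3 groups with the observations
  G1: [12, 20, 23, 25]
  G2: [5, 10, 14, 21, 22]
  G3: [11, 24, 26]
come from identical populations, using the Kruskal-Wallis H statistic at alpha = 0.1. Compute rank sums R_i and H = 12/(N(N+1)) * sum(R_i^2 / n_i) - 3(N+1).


Step 1: Combine all N = 12 observations and assign midranks.
sorted (value, group, rank): (5,G2,1), (10,G2,2), (11,G3,3), (12,G1,4), (14,G2,5), (20,G1,6), (21,G2,7), (22,G2,8), (23,G1,9), (24,G3,10), (25,G1,11), (26,G3,12)
Step 2: Sum ranks within each group.
R_1 = 30 (n_1 = 4)
R_2 = 23 (n_2 = 5)
R_3 = 25 (n_3 = 3)
Step 3: H = 12/(N(N+1)) * sum(R_i^2/n_i) - 3(N+1)
     = 12/(12*13) * (30^2/4 + 23^2/5 + 25^2/3) - 3*13
     = 0.076923 * 539.133 - 39
     = 2.471795.
Step 4: No ties, so H is used without correction.
Step 5: Under H0, H ~ chi^2(2); p-value = 0.290574.
Step 6: alpha = 0.1. fail to reject H0.

H = 2.4718, df = 2, p = 0.290574, fail to reject H0.


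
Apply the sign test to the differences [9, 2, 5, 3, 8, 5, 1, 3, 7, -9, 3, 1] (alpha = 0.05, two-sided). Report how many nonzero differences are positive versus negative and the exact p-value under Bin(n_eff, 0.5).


Step 1: Discard zero differences. Original n = 12; n_eff = number of nonzero differences = 12.
Nonzero differences (with sign): +9, +2, +5, +3, +8, +5, +1, +3, +7, -9, +3, +1
Step 2: Count signs: positive = 11, negative = 1.
Step 3: Under H0: P(positive) = 0.5, so the number of positives S ~ Bin(12, 0.5).
Step 4: Two-sided exact p-value = sum of Bin(12,0.5) probabilities at or below the observed probability = 0.006348.
Step 5: alpha = 0.05. reject H0.

n_eff = 12, pos = 11, neg = 1, p = 0.006348, reject H0.


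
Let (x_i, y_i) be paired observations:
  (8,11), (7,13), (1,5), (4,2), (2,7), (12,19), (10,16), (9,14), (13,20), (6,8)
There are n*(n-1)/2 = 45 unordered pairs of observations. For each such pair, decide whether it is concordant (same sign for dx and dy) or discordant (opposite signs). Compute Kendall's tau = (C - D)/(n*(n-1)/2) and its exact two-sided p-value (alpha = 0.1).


Step 1: Enumerate the 45 unordered pairs (i,j) with i<j and classify each by sign(x_j-x_i) * sign(y_j-y_i).
  (1,2):dx=-1,dy=+2->D; (1,3):dx=-7,dy=-6->C; (1,4):dx=-4,dy=-9->C; (1,5):dx=-6,dy=-4->C
  (1,6):dx=+4,dy=+8->C; (1,7):dx=+2,dy=+5->C; (1,8):dx=+1,dy=+3->C; (1,9):dx=+5,dy=+9->C
  (1,10):dx=-2,dy=-3->C; (2,3):dx=-6,dy=-8->C; (2,4):dx=-3,dy=-11->C; (2,5):dx=-5,dy=-6->C
  (2,6):dx=+5,dy=+6->C; (2,7):dx=+3,dy=+3->C; (2,8):dx=+2,dy=+1->C; (2,9):dx=+6,dy=+7->C
  (2,10):dx=-1,dy=-5->C; (3,4):dx=+3,dy=-3->D; (3,5):dx=+1,dy=+2->C; (3,6):dx=+11,dy=+14->C
  (3,7):dx=+9,dy=+11->C; (3,8):dx=+8,dy=+9->C; (3,9):dx=+12,dy=+15->C; (3,10):dx=+5,dy=+3->C
  (4,5):dx=-2,dy=+5->D; (4,6):dx=+8,dy=+17->C; (4,7):dx=+6,dy=+14->C; (4,8):dx=+5,dy=+12->C
  (4,9):dx=+9,dy=+18->C; (4,10):dx=+2,dy=+6->C; (5,6):dx=+10,dy=+12->C; (5,7):dx=+8,dy=+9->C
  (5,8):dx=+7,dy=+7->C; (5,9):dx=+11,dy=+13->C; (5,10):dx=+4,dy=+1->C; (6,7):dx=-2,dy=-3->C
  (6,8):dx=-3,dy=-5->C; (6,9):dx=+1,dy=+1->C; (6,10):dx=-6,dy=-11->C; (7,8):dx=-1,dy=-2->C
  (7,9):dx=+3,dy=+4->C; (7,10):dx=-4,dy=-8->C; (8,9):dx=+4,dy=+6->C; (8,10):dx=-3,dy=-6->C
  (9,10):dx=-7,dy=-12->C
Step 2: C = 42, D = 3, total pairs = 45.
Step 3: tau = (C - D)/(n(n-1)/2) = (42 - 3)/45 = 0.866667.
Step 4: Exact two-sided p-value (enumerate n! = 3628800 permutations of y under H0): p = 0.000115.
Step 5: alpha = 0.1. reject H0.

tau_b = 0.8667 (C=42, D=3), p = 0.000115, reject H0.


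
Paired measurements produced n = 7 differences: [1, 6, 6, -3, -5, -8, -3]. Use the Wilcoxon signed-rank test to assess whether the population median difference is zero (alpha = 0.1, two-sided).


Step 1: Drop any zero differences (none here) and take |d_i|.
|d| = [1, 6, 6, 3, 5, 8, 3]
Step 2: Midrank |d_i| (ties get averaged ranks).
ranks: |1|->1, |6|->5.5, |6|->5.5, |3|->2.5, |5|->4, |8|->7, |3|->2.5
Step 3: Attach original signs; sum ranks with positive sign and with negative sign.
W+ = 1 + 5.5 + 5.5 = 12
W- = 2.5 + 4 + 7 + 2.5 = 16
(Check: W+ + W- = 28 should equal n(n+1)/2 = 28.)
Step 4: Test statistic W = min(W+, W-) = 12.
Step 5: Ties in |d|, so use the tie-corrected normal approximation.
        E[W] = n(n+1)/4 = 7*8/4 = 14.
        Tie groups: |d|=3 (t=2), |d|=6 (t=2); sum(t^3 - t) = 12.
        Var[W] = n(n+1)(2n+1)/24 - sum(t^3-t)/48 = 840/24 - 12/48 = 34.75.
        z = (W - E[W]) / sqrt(Var[W]) = (12 - 14) / 5.8949 = -0.3393.
        Two-sided p = 2*Phi(z) = 0.734402.
Step 6: alpha = 0.1. fail to reject H0.

W+ = 12, W- = 16, W = min = 12, p = 0.734402, fail to reject H0.


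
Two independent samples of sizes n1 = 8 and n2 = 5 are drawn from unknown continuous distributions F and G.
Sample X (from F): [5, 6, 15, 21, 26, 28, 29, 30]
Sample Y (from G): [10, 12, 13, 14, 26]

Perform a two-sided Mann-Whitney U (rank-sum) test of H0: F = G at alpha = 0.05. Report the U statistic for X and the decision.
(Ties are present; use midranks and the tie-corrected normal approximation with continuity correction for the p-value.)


Step 1: Combine and sort all 13 observations; assign midranks.
sorted (value, group): (5,X), (6,X), (10,Y), (12,Y), (13,Y), (14,Y), (15,X), (21,X), (26,X), (26,Y), (28,X), (29,X), (30,X)
ranks: 5->1, 6->2, 10->3, 12->4, 13->5, 14->6, 15->7, 21->8, 26->9.5, 26->9.5, 28->11, 29->12, 30->13
Step 2: Rank sum for X: R1 = 1 + 2 + 7 + 8 + 9.5 + 11 + 12 + 13 = 63.5.
Step 3: U_X = R1 - n1(n1+1)/2 = 63.5 - 8*9/2 = 63.5 - 36 = 27.5.
       U_Y = n1*n2 - U_X = 40 - 27.5 = 12.5.
Step 4: Ties are present, so use the tie-corrected normal approximation (with continuity correction) for the p-value.
Step 5: p-value = 0.304842; compare to alpha = 0.05. fail to reject H0.

U_X = 27.5, p = 0.304842, fail to reject H0 at alpha = 0.05.


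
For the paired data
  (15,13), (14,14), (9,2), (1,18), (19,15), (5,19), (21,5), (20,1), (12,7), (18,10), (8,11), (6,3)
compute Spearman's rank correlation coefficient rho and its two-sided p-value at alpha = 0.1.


Step 1: Rank x and y separately (midranks; no ties here).
rank(x): 15->8, 14->7, 9->5, 1->1, 19->10, 5->2, 21->12, 20->11, 12->6, 18->9, 8->4, 6->3
rank(y): 13->8, 14->9, 2->2, 18->11, 15->10, 19->12, 5->4, 1->1, 7->5, 10->6, 11->7, 3->3
Step 2: d_i = R_x(i) - R_y(i); compute d_i^2.
  (8-8)^2=0, (7-9)^2=4, (5-2)^2=9, (1-11)^2=100, (10-10)^2=0, (2-12)^2=100, (12-4)^2=64, (11-1)^2=100, (6-5)^2=1, (9-6)^2=9, (4-7)^2=9, (3-3)^2=0
sum(d^2) = 396.
Step 3: rho = 1 - 6*396 / (12*(12^2 - 1)) = 1 - 2376/1716 = -0.384615.
Step 4: Under H0, t = rho * sqrt((n-2)/(1-rho^2)) = -1.3176 ~ t(10).
Step 5: Two-sided p-value from the t-distribution with 10 df = 0.217020.
Step 6: alpha = 0.1. fail to reject H0.

rho = -0.3846, p = 0.217020, fail to reject H0 at alpha = 0.1.


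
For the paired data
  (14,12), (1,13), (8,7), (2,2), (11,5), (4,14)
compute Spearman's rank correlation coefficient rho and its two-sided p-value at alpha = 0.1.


Step 1: Rank x and y separately (midranks; no ties here).
rank(x): 14->6, 1->1, 8->4, 2->2, 11->5, 4->3
rank(y): 12->4, 13->5, 7->3, 2->1, 5->2, 14->6
Step 2: d_i = R_x(i) - R_y(i); compute d_i^2.
  (6-4)^2=4, (1-5)^2=16, (4-3)^2=1, (2-1)^2=1, (5-2)^2=9, (3-6)^2=9
sum(d^2) = 40.
Step 3: rho = 1 - 6*40 / (6*(6^2 - 1)) = 1 - 240/210 = -0.142857.
Step 4: Under H0, t = rho * sqrt((n-2)/(1-rho^2)) = -0.2887 ~ t(4).
Step 5: Two-sided p-value from the t-distribution with 4 df = 0.787172.
Step 6: alpha = 0.1. fail to reject H0.

rho = -0.1429, p = 0.787172, fail to reject H0 at alpha = 0.1.


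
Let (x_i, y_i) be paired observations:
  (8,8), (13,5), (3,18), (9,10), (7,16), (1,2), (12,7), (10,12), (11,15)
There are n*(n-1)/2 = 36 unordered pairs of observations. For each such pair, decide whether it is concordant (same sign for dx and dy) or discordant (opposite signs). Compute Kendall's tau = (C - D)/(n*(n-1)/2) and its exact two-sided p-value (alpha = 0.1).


Step 1: Enumerate the 36 unordered pairs (i,j) with i<j and classify each by sign(x_j-x_i) * sign(y_j-y_i).
  (1,2):dx=+5,dy=-3->D; (1,3):dx=-5,dy=+10->D; (1,4):dx=+1,dy=+2->C; (1,5):dx=-1,dy=+8->D
  (1,6):dx=-7,dy=-6->C; (1,7):dx=+4,dy=-1->D; (1,8):dx=+2,dy=+4->C; (1,9):dx=+3,dy=+7->C
  (2,3):dx=-10,dy=+13->D; (2,4):dx=-4,dy=+5->D; (2,5):dx=-6,dy=+11->D; (2,6):dx=-12,dy=-3->C
  (2,7):dx=-1,dy=+2->D; (2,8):dx=-3,dy=+7->D; (2,9):dx=-2,dy=+10->D; (3,4):dx=+6,dy=-8->D
  (3,5):dx=+4,dy=-2->D; (3,6):dx=-2,dy=-16->C; (3,7):dx=+9,dy=-11->D; (3,8):dx=+7,dy=-6->D
  (3,9):dx=+8,dy=-3->D; (4,5):dx=-2,dy=+6->D; (4,6):dx=-8,dy=-8->C; (4,7):dx=+3,dy=-3->D
  (4,8):dx=+1,dy=+2->C; (4,9):dx=+2,dy=+5->C; (5,6):dx=-6,dy=-14->C; (5,7):dx=+5,dy=-9->D
  (5,8):dx=+3,dy=-4->D; (5,9):dx=+4,dy=-1->D; (6,7):dx=+11,dy=+5->C; (6,8):dx=+9,dy=+10->C
  (6,9):dx=+10,dy=+13->C; (7,8):dx=-2,dy=+5->D; (7,9):dx=-1,dy=+8->D; (8,9):dx=+1,dy=+3->C
Step 2: C = 14, D = 22, total pairs = 36.
Step 3: tau = (C - D)/(n(n-1)/2) = (14 - 22)/36 = -0.222222.
Step 4: Exact two-sided p-value (enumerate n! = 362880 permutations of y under H0): p = 0.476709.
Step 5: alpha = 0.1. fail to reject H0.

tau_b = -0.2222 (C=14, D=22), p = 0.476709, fail to reject H0.


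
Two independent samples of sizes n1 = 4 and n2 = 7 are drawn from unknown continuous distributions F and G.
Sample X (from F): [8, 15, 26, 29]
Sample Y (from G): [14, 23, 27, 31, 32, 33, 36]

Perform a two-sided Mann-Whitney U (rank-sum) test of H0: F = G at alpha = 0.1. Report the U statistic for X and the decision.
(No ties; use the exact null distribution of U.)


Step 1: Combine and sort all 11 observations; assign midranks.
sorted (value, group): (8,X), (14,Y), (15,X), (23,Y), (26,X), (27,Y), (29,X), (31,Y), (32,Y), (33,Y), (36,Y)
ranks: 8->1, 14->2, 15->3, 23->4, 26->5, 27->6, 29->7, 31->8, 32->9, 33->10, 36->11
Step 2: Rank sum for X: R1 = 1 + 3 + 5 + 7 = 16.
Step 3: U_X = R1 - n1(n1+1)/2 = 16 - 4*5/2 = 16 - 10 = 6.
       U_Y = n1*n2 - U_X = 28 - 6 = 22.
Step 4: No ties, so the exact null distribution of U (based on enumerating the C(11,4) = 330 equally likely rank assignments) gives the two-sided p-value.
Step 5: p-value = 0.163636; compare to alpha = 0.1. fail to reject H0.

U_X = 6, p = 0.163636, fail to reject H0 at alpha = 0.1.


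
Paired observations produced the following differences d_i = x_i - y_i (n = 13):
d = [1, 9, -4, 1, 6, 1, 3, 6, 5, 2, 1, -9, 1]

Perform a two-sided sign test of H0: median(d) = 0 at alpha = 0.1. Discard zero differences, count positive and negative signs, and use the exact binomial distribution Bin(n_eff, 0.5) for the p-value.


Step 1: Discard zero differences. Original n = 13; n_eff = number of nonzero differences = 13.
Nonzero differences (with sign): +1, +9, -4, +1, +6, +1, +3, +6, +5, +2, +1, -9, +1
Step 2: Count signs: positive = 11, negative = 2.
Step 3: Under H0: P(positive) = 0.5, so the number of positives S ~ Bin(13, 0.5).
Step 4: Two-sided exact p-value = sum of Bin(13,0.5) probabilities at or below the observed probability = 0.022461.
Step 5: alpha = 0.1. reject H0.

n_eff = 13, pos = 11, neg = 2, p = 0.022461, reject H0.


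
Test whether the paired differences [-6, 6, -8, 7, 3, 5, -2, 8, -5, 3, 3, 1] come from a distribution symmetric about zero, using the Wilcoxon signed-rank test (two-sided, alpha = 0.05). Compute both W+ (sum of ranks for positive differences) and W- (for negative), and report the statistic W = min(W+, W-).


Step 1: Drop any zero differences (none here) and take |d_i|.
|d| = [6, 6, 8, 7, 3, 5, 2, 8, 5, 3, 3, 1]
Step 2: Midrank |d_i| (ties get averaged ranks).
ranks: |6|->8.5, |6|->8.5, |8|->11.5, |7|->10, |3|->4, |5|->6.5, |2|->2, |8|->11.5, |5|->6.5, |3|->4, |3|->4, |1|->1
Step 3: Attach original signs; sum ranks with positive sign and with negative sign.
W+ = 8.5 + 10 + 4 + 6.5 + 11.5 + 4 + 4 + 1 = 49.5
W- = 8.5 + 11.5 + 2 + 6.5 = 28.5
(Check: W+ + W- = 78 should equal n(n+1)/2 = 78.)
Step 4: Test statistic W = min(W+, W-) = 28.5.
Step 5: Ties in |d|, so use the tie-corrected normal approximation.
        E[W] = n(n+1)/4 = 12*13/4 = 39.
        Tie groups: |d|=3 (t=3), |d|=5 (t=2), |d|=6 (t=2), |d|=8 (t=2); sum(t^3 - t) = 42.
        Var[W] = n(n+1)(2n+1)/24 - sum(t^3-t)/48 = 3900/24 - 42/48 = 161.625.
        z = (W - E[W]) / sqrt(Var[W]) = (28.5 - 39) / 12.7132 = -0.8259.
        Two-sided p = 2*Phi(z) = 0.408853.
Step 6: alpha = 0.05. fail to reject H0.

W+ = 49.5, W- = 28.5, W = min = 28.5, p = 0.408853, fail to reject H0.


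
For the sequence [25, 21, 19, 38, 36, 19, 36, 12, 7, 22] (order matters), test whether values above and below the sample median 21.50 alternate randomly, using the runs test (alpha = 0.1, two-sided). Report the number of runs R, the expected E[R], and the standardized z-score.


Step 1: Compute median = 21.50; label A = above, B = below.
Labels in order: ABBAABABBA  (n_A = 5, n_B = 5)
Step 2: Count runs R = 7.
Step 3: Under H0 (random ordering), E[R] = 2*n_A*n_B/(n_A+n_B) + 1 = 2*5*5/10 + 1 = 6.0000.
        Var[R] = 2*n_A*n_B*(2*n_A*n_B - n_A - n_B) / ((n_A+n_B)^2 * (n_A+n_B-1)) = 2000/900 = 2.2222.
        SD[R] = 1.4907.
Step 4: Continuity-corrected z = (R - 0.5 - E[R]) / SD[R] = (7 - 0.5 - 6.0000) / 1.4907 = 0.3354.
Step 5: Two-sided p-value via normal approximation = 2*(1 - Phi(|z|)) = 0.737316.
Step 6: alpha = 0.1. fail to reject H0.

R = 7, z = 0.3354, p = 0.737316, fail to reject H0.


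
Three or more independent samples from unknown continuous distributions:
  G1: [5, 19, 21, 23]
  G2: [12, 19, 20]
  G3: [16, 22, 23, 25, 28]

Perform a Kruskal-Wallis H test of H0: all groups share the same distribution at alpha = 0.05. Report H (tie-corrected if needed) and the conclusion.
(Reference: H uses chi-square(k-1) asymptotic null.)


Step 1: Combine all N = 12 observations and assign midranks.
sorted (value, group, rank): (5,G1,1), (12,G2,2), (16,G3,3), (19,G1,4.5), (19,G2,4.5), (20,G2,6), (21,G1,7), (22,G3,8), (23,G1,9.5), (23,G3,9.5), (25,G3,11), (28,G3,12)
Step 2: Sum ranks within each group.
R_1 = 22 (n_1 = 4)
R_2 = 12.5 (n_2 = 3)
R_3 = 43.5 (n_3 = 5)
Step 3: H = 12/(N(N+1)) * sum(R_i^2/n_i) - 3(N+1)
     = 12/(12*13) * (22^2/4 + 12.5^2/3 + 43.5^2/5) - 3*13
     = 0.076923 * 551.533 - 39
     = 3.425641.
Step 4: Ties present; correction factor C = 1 - 12/(12^3 - 12) = 0.993007. Corrected H = 3.425641 / 0.993007 = 3.449765.
Step 5: Under H0, H ~ chi^2(2); p-value = 0.178194.
Step 6: alpha = 0.05. fail to reject H0.

H = 3.4498, df = 2, p = 0.178194, fail to reject H0.


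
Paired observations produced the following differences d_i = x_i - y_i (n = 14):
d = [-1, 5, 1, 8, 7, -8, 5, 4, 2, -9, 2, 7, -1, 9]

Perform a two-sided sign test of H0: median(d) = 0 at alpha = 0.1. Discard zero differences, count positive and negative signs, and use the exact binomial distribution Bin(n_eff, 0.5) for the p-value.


Step 1: Discard zero differences. Original n = 14; n_eff = number of nonzero differences = 14.
Nonzero differences (with sign): -1, +5, +1, +8, +7, -8, +5, +4, +2, -9, +2, +7, -1, +9
Step 2: Count signs: positive = 10, negative = 4.
Step 3: Under H0: P(positive) = 0.5, so the number of positives S ~ Bin(14, 0.5).
Step 4: Two-sided exact p-value = sum of Bin(14,0.5) probabilities at or below the observed probability = 0.179565.
Step 5: alpha = 0.1. fail to reject H0.

n_eff = 14, pos = 10, neg = 4, p = 0.179565, fail to reject H0.


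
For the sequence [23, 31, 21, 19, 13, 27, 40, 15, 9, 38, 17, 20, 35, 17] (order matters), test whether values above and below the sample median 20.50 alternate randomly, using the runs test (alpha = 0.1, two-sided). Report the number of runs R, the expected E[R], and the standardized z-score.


Step 1: Compute median = 20.50; label A = above, B = below.
Labels in order: AAABBAABBABBAB  (n_A = 7, n_B = 7)
Step 2: Count runs R = 8.
Step 3: Under H0 (random ordering), E[R] = 2*n_A*n_B/(n_A+n_B) + 1 = 2*7*7/14 + 1 = 8.0000.
        Var[R] = 2*n_A*n_B*(2*n_A*n_B - n_A - n_B) / ((n_A+n_B)^2 * (n_A+n_B-1)) = 8232/2548 = 3.2308.
        SD[R] = 1.7974.
Step 4: R = E[R], so z = 0 with no continuity correction.
Step 5: Two-sided p-value via normal approximation = 2*(1 - Phi(|z|)) = 1.000000.
Step 6: alpha = 0.1. fail to reject H0.

R = 8, z = 0.0000, p = 1.000000, fail to reject H0.


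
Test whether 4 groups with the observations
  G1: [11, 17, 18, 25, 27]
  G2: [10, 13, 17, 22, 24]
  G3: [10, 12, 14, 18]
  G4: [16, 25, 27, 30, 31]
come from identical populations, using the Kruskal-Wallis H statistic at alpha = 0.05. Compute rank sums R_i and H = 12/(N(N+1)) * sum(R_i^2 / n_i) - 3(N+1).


Step 1: Combine all N = 19 observations and assign midranks.
sorted (value, group, rank): (10,G2,1.5), (10,G3,1.5), (11,G1,3), (12,G3,4), (13,G2,5), (14,G3,6), (16,G4,7), (17,G1,8.5), (17,G2,8.5), (18,G1,10.5), (18,G3,10.5), (22,G2,12), (24,G2,13), (25,G1,14.5), (25,G4,14.5), (27,G1,16.5), (27,G4,16.5), (30,G4,18), (31,G4,19)
Step 2: Sum ranks within each group.
R_1 = 53 (n_1 = 5)
R_2 = 40 (n_2 = 5)
R_3 = 22 (n_3 = 4)
R_4 = 75 (n_4 = 5)
Step 3: H = 12/(N(N+1)) * sum(R_i^2/n_i) - 3(N+1)
     = 12/(19*20) * (53^2/5 + 40^2/5 + 22^2/4 + 75^2/5) - 3*20
     = 0.031579 * 2127.8 - 60
     = 7.193684.
Step 4: Ties present; correction factor C = 1 - 30/(19^3 - 19) = 0.995614. Corrected H = 7.193684 / 0.995614 = 7.225374.
Step 5: Under H0, H ~ chi^2(3); p-value = 0.065051.
Step 6: alpha = 0.05. fail to reject H0.

H = 7.2254, df = 3, p = 0.065051, fail to reject H0.


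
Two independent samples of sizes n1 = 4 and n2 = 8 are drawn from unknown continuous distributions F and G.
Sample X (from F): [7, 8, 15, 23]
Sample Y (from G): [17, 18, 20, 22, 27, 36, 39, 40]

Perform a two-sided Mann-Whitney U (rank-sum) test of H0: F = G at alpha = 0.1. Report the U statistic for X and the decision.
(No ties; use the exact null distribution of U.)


Step 1: Combine and sort all 12 observations; assign midranks.
sorted (value, group): (7,X), (8,X), (15,X), (17,Y), (18,Y), (20,Y), (22,Y), (23,X), (27,Y), (36,Y), (39,Y), (40,Y)
ranks: 7->1, 8->2, 15->3, 17->4, 18->5, 20->6, 22->7, 23->8, 27->9, 36->10, 39->11, 40->12
Step 2: Rank sum for X: R1 = 1 + 2 + 3 + 8 = 14.
Step 3: U_X = R1 - n1(n1+1)/2 = 14 - 4*5/2 = 14 - 10 = 4.
       U_Y = n1*n2 - U_X = 32 - 4 = 28.
Step 4: No ties, so the exact null distribution of U (based on enumerating the C(12,4) = 495 equally likely rank assignments) gives the two-sided p-value.
Step 5: p-value = 0.048485; compare to alpha = 0.1. reject H0.

U_X = 4, p = 0.048485, reject H0 at alpha = 0.1.


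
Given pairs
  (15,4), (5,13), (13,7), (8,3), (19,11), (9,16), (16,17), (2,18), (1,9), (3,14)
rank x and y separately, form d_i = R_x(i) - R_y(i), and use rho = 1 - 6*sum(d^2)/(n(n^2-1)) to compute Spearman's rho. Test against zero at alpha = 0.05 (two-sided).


Step 1: Rank x and y separately (midranks; no ties here).
rank(x): 15->8, 5->4, 13->7, 8->5, 19->10, 9->6, 16->9, 2->2, 1->1, 3->3
rank(y): 4->2, 13->6, 7->3, 3->1, 11->5, 16->8, 17->9, 18->10, 9->4, 14->7
Step 2: d_i = R_x(i) - R_y(i); compute d_i^2.
  (8-2)^2=36, (4-6)^2=4, (7-3)^2=16, (5-1)^2=16, (10-5)^2=25, (6-8)^2=4, (9-9)^2=0, (2-10)^2=64, (1-4)^2=9, (3-7)^2=16
sum(d^2) = 190.
Step 3: rho = 1 - 6*190 / (10*(10^2 - 1)) = 1 - 1140/990 = -0.151515.
Step 4: Under H0, t = rho * sqrt((n-2)/(1-rho^2)) = -0.4336 ~ t(8).
Step 5: Two-sided p-value from the t-distribution with 8 df = 0.676065.
Step 6: alpha = 0.05. fail to reject H0.

rho = -0.1515, p = 0.676065, fail to reject H0 at alpha = 0.05.


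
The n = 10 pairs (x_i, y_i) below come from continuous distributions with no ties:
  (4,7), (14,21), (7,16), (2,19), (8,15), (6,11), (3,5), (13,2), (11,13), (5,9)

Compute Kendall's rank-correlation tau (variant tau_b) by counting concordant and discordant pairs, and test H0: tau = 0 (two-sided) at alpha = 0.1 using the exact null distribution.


Step 1: Enumerate the 45 unordered pairs (i,j) with i<j and classify each by sign(x_j-x_i) * sign(y_j-y_i).
  (1,2):dx=+10,dy=+14->C; (1,3):dx=+3,dy=+9->C; (1,4):dx=-2,dy=+12->D; (1,5):dx=+4,dy=+8->C
  (1,6):dx=+2,dy=+4->C; (1,7):dx=-1,dy=-2->C; (1,8):dx=+9,dy=-5->D; (1,9):dx=+7,dy=+6->C
  (1,10):dx=+1,dy=+2->C; (2,3):dx=-7,dy=-5->C; (2,4):dx=-12,dy=-2->C; (2,5):dx=-6,dy=-6->C
  (2,6):dx=-8,dy=-10->C; (2,7):dx=-11,dy=-16->C; (2,8):dx=-1,dy=-19->C; (2,9):dx=-3,dy=-8->C
  (2,10):dx=-9,dy=-12->C; (3,4):dx=-5,dy=+3->D; (3,5):dx=+1,dy=-1->D; (3,6):dx=-1,dy=-5->C
  (3,7):dx=-4,dy=-11->C; (3,8):dx=+6,dy=-14->D; (3,9):dx=+4,dy=-3->D; (3,10):dx=-2,dy=-7->C
  (4,5):dx=+6,dy=-4->D; (4,6):dx=+4,dy=-8->D; (4,7):dx=+1,dy=-14->D; (4,8):dx=+11,dy=-17->D
  (4,9):dx=+9,dy=-6->D; (4,10):dx=+3,dy=-10->D; (5,6):dx=-2,dy=-4->C; (5,7):dx=-5,dy=-10->C
  (5,8):dx=+5,dy=-13->D; (5,9):dx=+3,dy=-2->D; (5,10):dx=-3,dy=-6->C; (6,7):dx=-3,dy=-6->C
  (6,8):dx=+7,dy=-9->D; (6,9):dx=+5,dy=+2->C; (6,10):dx=-1,dy=-2->C; (7,8):dx=+10,dy=-3->D
  (7,9):dx=+8,dy=+8->C; (7,10):dx=+2,dy=+4->C; (8,9):dx=-2,dy=+11->D; (8,10):dx=-8,dy=+7->D
  (9,10):dx=-6,dy=-4->C
Step 2: C = 27, D = 18, total pairs = 45.
Step 3: tau = (C - D)/(n(n-1)/2) = (27 - 18)/45 = 0.200000.
Step 4: Exact two-sided p-value (enumerate n! = 3628800 permutations of y under H0): p = 0.484313.
Step 5: alpha = 0.1. fail to reject H0.

tau_b = 0.2000 (C=27, D=18), p = 0.484313, fail to reject H0.


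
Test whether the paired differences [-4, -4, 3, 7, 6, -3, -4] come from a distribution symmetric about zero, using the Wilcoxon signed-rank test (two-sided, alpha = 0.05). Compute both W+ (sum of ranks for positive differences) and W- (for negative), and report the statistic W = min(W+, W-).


Step 1: Drop any zero differences (none here) and take |d_i|.
|d| = [4, 4, 3, 7, 6, 3, 4]
Step 2: Midrank |d_i| (ties get averaged ranks).
ranks: |4|->4, |4|->4, |3|->1.5, |7|->7, |6|->6, |3|->1.5, |4|->4
Step 3: Attach original signs; sum ranks with positive sign and with negative sign.
W+ = 1.5 + 7 + 6 = 14.5
W- = 4 + 4 + 1.5 + 4 = 13.5
(Check: W+ + W- = 28 should equal n(n+1)/2 = 28.)
Step 4: Test statistic W = min(W+, W-) = 13.5.
Step 5: Ties in |d|, so use the tie-corrected normal approximation.
        E[W] = n(n+1)/4 = 7*8/4 = 14.
        Tie groups: |d|=3 (t=2), |d|=4 (t=3); sum(t^3 - t) = 30.
        Var[W] = n(n+1)(2n+1)/24 - sum(t^3-t)/48 = 840/24 - 30/48 = 34.375.
        z = (W - E[W]) / sqrt(Var[W]) = (13.5 - 14) / 5.8630 = -0.0853.
        Two-sided p = 2*Phi(z) = 0.932039.
Step 6: alpha = 0.05. fail to reject H0.

W+ = 14.5, W- = 13.5, W = min = 13.5, p = 0.932039, fail to reject H0.


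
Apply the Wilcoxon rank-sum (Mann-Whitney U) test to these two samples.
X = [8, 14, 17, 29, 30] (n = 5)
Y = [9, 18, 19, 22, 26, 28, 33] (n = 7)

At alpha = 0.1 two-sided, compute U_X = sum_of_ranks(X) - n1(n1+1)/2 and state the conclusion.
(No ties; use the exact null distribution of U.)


Step 1: Combine and sort all 12 observations; assign midranks.
sorted (value, group): (8,X), (9,Y), (14,X), (17,X), (18,Y), (19,Y), (22,Y), (26,Y), (28,Y), (29,X), (30,X), (33,Y)
ranks: 8->1, 9->2, 14->3, 17->4, 18->5, 19->6, 22->7, 26->8, 28->9, 29->10, 30->11, 33->12
Step 2: Rank sum for X: R1 = 1 + 3 + 4 + 10 + 11 = 29.
Step 3: U_X = R1 - n1(n1+1)/2 = 29 - 5*6/2 = 29 - 15 = 14.
       U_Y = n1*n2 - U_X = 35 - 14 = 21.
Step 4: No ties, so the exact null distribution of U (based on enumerating the C(12,5) = 792 equally likely rank assignments) gives the two-sided p-value.
Step 5: p-value = 0.638889; compare to alpha = 0.1. fail to reject H0.

U_X = 14, p = 0.638889, fail to reject H0 at alpha = 0.1.


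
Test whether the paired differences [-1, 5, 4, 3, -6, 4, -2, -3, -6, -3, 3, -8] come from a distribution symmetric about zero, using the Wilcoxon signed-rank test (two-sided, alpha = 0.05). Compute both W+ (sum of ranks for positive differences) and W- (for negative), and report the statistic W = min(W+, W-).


Step 1: Drop any zero differences (none here) and take |d_i|.
|d| = [1, 5, 4, 3, 6, 4, 2, 3, 6, 3, 3, 8]
Step 2: Midrank |d_i| (ties get averaged ranks).
ranks: |1|->1, |5|->9, |4|->7.5, |3|->4.5, |6|->10.5, |4|->7.5, |2|->2, |3|->4.5, |6|->10.5, |3|->4.5, |3|->4.5, |8|->12
Step 3: Attach original signs; sum ranks with positive sign and with negative sign.
W+ = 9 + 7.5 + 4.5 + 7.5 + 4.5 = 33
W- = 1 + 10.5 + 2 + 4.5 + 10.5 + 4.5 + 12 = 45
(Check: W+ + W- = 78 should equal n(n+1)/2 = 78.)
Step 4: Test statistic W = min(W+, W-) = 33.
Step 5: Ties in |d|, so use the tie-corrected normal approximation.
        E[W] = n(n+1)/4 = 12*13/4 = 39.
        Tie groups: |d|=3 (t=4), |d|=4 (t=2), |d|=6 (t=2); sum(t^3 - t) = 72.
        Var[W] = n(n+1)(2n+1)/24 - sum(t^3-t)/48 = 3900/24 - 72/48 = 161.
        z = (W - E[W]) / sqrt(Var[W]) = (33 - 39) / 12.6886 = -0.4729.
        Two-sided p = 2*Phi(z) = 0.636309.
Step 6: alpha = 0.05. fail to reject H0.

W+ = 33, W- = 45, W = min = 33, p = 0.636309, fail to reject H0.
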